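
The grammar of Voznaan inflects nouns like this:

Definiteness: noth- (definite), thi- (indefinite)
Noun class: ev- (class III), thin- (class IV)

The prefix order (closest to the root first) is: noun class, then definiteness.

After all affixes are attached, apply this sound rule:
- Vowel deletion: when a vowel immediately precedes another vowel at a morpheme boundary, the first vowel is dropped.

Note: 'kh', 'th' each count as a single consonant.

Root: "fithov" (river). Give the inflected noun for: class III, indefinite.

Attach noun class class III ev- → evfithov.
Attach definiteness indefinite thi- → thievfithov.
Apply vowel deletion: thievfithov → thevfithov.

thevfithov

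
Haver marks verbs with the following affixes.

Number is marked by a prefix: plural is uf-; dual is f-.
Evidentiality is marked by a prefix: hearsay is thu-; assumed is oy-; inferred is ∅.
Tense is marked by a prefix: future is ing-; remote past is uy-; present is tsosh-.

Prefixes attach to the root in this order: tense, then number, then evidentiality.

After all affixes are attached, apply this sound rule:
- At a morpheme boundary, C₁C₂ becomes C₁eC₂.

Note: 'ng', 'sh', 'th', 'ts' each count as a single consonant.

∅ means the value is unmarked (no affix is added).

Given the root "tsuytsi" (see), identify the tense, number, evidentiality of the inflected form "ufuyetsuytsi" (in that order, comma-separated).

remote past, plural, inferred

Segment: uf-uy-tsuytsi.
tense: uy- → remote past.
number: uf- → plural.
evidentiality: ∅ → inferred.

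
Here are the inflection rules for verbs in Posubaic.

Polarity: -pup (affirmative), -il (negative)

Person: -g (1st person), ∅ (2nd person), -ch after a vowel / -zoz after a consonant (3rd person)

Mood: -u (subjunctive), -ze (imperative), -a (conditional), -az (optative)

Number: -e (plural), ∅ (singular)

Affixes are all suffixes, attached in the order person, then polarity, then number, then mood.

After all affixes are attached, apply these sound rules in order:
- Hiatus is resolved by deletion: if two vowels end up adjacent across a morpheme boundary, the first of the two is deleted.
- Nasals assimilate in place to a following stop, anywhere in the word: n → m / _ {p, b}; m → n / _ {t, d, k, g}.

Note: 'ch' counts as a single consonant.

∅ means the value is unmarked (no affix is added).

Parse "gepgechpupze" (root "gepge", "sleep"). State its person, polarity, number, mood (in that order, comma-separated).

3rd person, affirmative, singular, imperative

Segment: gepge-ch-pup-ze.
person: -ch/zoz → 3rd person.
polarity: -pup → affirmative.
number: ∅ → singular.
mood: -ze → imperative.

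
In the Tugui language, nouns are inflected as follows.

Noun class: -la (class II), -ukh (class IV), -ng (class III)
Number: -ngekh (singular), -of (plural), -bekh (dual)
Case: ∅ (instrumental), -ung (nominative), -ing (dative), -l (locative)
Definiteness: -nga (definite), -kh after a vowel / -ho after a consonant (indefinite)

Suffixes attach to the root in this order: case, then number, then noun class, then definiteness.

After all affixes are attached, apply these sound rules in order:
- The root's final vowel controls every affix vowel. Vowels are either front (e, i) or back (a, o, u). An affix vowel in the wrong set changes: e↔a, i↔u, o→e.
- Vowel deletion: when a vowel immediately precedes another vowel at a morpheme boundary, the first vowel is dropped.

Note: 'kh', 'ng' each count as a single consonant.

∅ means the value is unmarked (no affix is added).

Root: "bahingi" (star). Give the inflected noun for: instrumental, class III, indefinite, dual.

case = instrumental: zero marking, form stays bahingi.
Attach number dual -bekh → bahingibekh.
Attach noun class class III -ng → bahingibekhng.
Attach definiteness indefinite -ho (after consonant 'ng') → bahingibekhngho.
Apply vowel harmony: bahingibekhngho → bahingibekhnghe.
Vowel deletion: no change.

bahingibekhnghe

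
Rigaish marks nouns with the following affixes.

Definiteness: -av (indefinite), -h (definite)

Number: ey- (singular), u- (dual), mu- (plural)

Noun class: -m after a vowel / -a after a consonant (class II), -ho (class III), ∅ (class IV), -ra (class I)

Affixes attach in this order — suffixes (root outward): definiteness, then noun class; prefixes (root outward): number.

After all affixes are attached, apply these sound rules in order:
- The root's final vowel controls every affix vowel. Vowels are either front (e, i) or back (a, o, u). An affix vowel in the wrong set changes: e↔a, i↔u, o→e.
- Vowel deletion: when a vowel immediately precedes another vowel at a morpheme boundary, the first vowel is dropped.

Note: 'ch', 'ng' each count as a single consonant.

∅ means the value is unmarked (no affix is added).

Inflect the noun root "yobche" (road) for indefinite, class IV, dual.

iyobchev

Attach definiteness indefinite -av → yobcheav.
noun class = class IV: zero marking, form stays yobcheav.
Attach number dual u- → uyobcheav.
Apply vowel harmony: uyobcheav → iyobcheev.
Apply vowel deletion: iyobcheev → iyobchev.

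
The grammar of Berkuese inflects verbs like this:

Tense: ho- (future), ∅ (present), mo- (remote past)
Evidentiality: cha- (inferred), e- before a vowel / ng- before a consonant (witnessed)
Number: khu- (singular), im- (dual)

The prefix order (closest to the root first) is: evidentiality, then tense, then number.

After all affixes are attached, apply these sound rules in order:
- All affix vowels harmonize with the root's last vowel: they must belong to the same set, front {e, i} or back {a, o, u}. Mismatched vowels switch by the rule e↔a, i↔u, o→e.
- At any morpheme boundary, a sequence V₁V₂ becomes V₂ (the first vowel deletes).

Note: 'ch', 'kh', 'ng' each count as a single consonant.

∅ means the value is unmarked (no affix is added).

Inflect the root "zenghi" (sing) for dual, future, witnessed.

imhengzenghi

Attach evidentiality witnessed ng- (before consonant 'z') → ngzenghi.
Attach tense future ho- → hongzenghi.
Attach number dual im- → imhongzenghi.
Apply vowel harmony: imhongzenghi → imhengzenghi.
Vowel deletion: no change.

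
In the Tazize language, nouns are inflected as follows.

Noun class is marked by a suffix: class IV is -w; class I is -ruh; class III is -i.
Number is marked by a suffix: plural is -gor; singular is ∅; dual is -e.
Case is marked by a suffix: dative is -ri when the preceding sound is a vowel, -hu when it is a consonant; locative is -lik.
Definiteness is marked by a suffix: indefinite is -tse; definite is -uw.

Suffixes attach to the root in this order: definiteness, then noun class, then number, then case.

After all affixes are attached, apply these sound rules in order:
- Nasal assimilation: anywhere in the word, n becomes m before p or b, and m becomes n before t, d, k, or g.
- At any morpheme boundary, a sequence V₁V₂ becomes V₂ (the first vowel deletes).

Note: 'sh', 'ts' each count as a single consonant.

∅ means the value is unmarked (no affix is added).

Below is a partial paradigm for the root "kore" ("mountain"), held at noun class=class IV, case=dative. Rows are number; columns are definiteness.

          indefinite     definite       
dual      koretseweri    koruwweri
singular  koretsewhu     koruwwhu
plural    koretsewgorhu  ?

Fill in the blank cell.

koruwwgorhu

Attach definiteness definite -uw → koreuw.
Attach noun class class IV -w → koreuww.
Attach number plural -gor → koreuwwgor.
Attach case dative -hu (after consonant 'r') → koreuwwgorhu.
Nasal assimilation: no change.
Apply vowel deletion: koreuwwgorhu → koruwwgorhu.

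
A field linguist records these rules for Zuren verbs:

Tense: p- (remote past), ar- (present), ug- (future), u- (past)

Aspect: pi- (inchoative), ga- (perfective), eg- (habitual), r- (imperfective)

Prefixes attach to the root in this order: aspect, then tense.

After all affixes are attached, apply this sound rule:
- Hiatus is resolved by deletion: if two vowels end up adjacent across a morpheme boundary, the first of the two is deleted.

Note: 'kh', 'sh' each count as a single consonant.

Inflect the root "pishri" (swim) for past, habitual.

Attach aspect habitual eg- → egpishri.
Attach tense past u- → uegpishri.
Apply vowel deletion: uegpishri → egpishri.

egpishri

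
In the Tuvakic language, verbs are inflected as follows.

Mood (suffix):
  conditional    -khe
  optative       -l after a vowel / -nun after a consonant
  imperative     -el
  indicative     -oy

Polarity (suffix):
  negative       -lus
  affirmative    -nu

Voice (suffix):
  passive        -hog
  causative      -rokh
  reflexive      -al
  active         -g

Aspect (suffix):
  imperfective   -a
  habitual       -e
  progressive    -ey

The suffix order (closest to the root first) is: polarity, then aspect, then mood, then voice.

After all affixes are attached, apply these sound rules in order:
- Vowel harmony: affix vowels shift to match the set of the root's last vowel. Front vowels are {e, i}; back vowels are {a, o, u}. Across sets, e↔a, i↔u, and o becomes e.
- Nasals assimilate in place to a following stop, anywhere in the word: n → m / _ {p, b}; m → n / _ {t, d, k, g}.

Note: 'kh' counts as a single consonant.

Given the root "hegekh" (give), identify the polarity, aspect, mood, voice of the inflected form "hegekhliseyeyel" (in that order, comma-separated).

negative, progressive, indicative, reflexive

Segment: hegekh-lus-ey-oy-al.
polarity: -lus → negative.
aspect: -ey → progressive.
mood: -oy → indicative.
voice: -al → reflexive.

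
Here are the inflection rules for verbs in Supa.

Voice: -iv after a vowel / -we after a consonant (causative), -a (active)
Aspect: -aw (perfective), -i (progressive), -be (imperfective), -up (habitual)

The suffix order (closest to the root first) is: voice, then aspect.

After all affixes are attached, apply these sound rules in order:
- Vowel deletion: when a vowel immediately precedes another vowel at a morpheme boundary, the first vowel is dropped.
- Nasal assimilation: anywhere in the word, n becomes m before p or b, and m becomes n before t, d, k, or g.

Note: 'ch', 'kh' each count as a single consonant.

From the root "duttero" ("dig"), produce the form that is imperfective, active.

dutterabe

Attach voice active -a → dutteroa.
Attach aspect imperfective -be → dutteroabe.
Apply vowel deletion: dutteroabe → dutterabe.
Nasal assimilation: no change.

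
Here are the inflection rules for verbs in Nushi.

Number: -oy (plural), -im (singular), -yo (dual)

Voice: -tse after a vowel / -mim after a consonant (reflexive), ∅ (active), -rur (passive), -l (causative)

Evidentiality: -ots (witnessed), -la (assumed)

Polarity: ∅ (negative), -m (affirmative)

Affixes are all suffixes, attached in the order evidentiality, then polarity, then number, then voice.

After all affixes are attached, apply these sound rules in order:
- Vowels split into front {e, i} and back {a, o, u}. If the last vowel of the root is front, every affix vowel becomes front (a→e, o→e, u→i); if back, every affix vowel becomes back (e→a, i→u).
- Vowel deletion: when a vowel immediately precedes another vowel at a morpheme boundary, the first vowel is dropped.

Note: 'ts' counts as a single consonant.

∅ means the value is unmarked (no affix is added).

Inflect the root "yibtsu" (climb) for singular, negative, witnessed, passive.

yibtsotsumrur

Attach evidentiality witnessed -ots → yibtsuots.
polarity = negative: zero marking, form stays yibtsuots.
Attach number singular -im → yibtsuotsim.
Attach voice passive -rur → yibtsuotsimrur.
Apply vowel harmony: yibtsuotsimrur → yibtsuotsumrur.
Apply vowel deletion: yibtsuotsumrur → yibtsotsumrur.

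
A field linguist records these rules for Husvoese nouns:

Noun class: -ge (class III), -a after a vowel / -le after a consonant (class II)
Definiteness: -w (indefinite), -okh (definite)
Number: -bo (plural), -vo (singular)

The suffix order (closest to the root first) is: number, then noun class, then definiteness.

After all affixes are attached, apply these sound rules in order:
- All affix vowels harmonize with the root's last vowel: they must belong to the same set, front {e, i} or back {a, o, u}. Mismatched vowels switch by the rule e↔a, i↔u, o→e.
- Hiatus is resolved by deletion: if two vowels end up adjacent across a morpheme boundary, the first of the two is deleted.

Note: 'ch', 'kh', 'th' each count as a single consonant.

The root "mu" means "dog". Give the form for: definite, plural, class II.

mubokh

Attach number plural -bo → mubo.
Attach noun class class II -a (after vowel 'o') → muboa.
Attach definiteness definite -okh → muboaokh.
Vowel harmony: no change.
Apply vowel deletion: muboaokh → mubokh.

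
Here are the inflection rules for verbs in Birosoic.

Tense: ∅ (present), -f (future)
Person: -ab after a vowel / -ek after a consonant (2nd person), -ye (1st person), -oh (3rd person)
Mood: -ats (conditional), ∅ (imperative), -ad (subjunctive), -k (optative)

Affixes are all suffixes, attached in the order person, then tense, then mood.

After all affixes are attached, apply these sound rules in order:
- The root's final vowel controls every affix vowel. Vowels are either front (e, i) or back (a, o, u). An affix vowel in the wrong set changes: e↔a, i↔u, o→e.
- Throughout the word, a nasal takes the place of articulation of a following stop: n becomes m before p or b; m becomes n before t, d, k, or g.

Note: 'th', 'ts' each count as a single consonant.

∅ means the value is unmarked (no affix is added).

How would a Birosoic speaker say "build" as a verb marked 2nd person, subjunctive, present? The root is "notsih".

Attach person 2nd person -ek (after consonant 'h') → notsihek.
tense = present: zero marking, form stays notsihek.
Attach mood subjunctive -ad → notsihekad.
Apply vowel harmony: notsihekad → notsiheked.
Nasal assimilation: no change.

notsiheked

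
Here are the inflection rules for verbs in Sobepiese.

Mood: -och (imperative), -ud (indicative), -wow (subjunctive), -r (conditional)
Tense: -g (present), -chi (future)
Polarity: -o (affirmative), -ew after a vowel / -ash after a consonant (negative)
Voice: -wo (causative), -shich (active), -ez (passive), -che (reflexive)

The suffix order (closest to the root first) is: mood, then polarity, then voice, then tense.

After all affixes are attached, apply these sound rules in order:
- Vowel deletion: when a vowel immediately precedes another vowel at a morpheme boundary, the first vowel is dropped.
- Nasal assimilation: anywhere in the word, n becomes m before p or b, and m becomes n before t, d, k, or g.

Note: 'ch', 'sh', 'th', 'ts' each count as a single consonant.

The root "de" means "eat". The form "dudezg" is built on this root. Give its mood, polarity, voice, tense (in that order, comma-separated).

indicative, affirmative, passive, present

Segment: de-ud-o-ez-g.
mood: -ud → indicative.
polarity: -o → affirmative.
voice: -ez → passive.
tense: -g → present.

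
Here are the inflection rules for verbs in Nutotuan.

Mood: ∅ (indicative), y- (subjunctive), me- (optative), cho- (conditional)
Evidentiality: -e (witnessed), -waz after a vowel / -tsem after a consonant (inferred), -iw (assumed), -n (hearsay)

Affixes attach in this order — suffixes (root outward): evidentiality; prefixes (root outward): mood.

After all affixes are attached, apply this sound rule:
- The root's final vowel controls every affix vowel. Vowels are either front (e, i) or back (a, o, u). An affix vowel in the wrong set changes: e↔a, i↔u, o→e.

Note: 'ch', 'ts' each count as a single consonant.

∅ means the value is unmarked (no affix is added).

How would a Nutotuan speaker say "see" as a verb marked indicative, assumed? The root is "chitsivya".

mood = indicative: zero marking, form stays chitsivya.
Attach evidentiality assumed -iw → chitsivyaiw.
Apply vowel harmony: chitsivyaiw → chitsivyauw.

chitsivyauw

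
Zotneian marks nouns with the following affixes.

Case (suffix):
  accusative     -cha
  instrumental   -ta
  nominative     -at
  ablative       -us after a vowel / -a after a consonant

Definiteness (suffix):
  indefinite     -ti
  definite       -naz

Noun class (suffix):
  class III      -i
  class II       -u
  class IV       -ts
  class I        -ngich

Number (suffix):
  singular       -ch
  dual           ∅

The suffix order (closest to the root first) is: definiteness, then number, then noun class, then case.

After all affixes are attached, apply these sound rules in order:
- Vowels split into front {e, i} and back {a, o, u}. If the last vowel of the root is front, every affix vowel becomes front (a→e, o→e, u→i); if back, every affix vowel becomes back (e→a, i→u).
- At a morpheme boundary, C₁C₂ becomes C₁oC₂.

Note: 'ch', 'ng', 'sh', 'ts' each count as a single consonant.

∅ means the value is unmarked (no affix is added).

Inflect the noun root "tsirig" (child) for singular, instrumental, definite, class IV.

tsirigonezochotsote

Attach definiteness definite -naz → tsirignaz.
Attach number singular -ch → tsirignazch.
Attach noun class class IV -ts → tsirignazchts.
Attach case instrumental -ta → tsirignazchtsta.
Apply vowel harmony: tsirignazchtsta → tsirignezchtste.
Apply epenthesis: tsirignezchtste → tsirigonezochotsote.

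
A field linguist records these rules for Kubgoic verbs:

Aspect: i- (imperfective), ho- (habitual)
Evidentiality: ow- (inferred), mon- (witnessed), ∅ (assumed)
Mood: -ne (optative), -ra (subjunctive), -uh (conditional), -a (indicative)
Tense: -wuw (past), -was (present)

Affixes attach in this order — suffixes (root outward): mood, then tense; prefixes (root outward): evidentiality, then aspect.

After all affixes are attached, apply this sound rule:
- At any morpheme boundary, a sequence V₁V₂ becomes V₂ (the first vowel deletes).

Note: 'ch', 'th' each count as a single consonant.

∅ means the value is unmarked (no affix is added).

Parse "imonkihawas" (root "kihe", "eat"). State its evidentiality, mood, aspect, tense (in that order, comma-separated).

Segment: i-mon-kihe-a-was.
evidentiality: mon- → witnessed.
mood: -a → indicative.
aspect: i- → imperfective.
tense: -was → present.

witnessed, indicative, imperfective, present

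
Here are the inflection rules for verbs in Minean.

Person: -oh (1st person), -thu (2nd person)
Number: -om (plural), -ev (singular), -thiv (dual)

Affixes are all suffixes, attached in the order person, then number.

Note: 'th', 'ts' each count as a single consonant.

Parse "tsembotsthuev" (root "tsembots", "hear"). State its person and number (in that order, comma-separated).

2nd person, singular

Segment: tsembots-thu-ev.
person: -thu → 2nd person.
number: -ev → singular.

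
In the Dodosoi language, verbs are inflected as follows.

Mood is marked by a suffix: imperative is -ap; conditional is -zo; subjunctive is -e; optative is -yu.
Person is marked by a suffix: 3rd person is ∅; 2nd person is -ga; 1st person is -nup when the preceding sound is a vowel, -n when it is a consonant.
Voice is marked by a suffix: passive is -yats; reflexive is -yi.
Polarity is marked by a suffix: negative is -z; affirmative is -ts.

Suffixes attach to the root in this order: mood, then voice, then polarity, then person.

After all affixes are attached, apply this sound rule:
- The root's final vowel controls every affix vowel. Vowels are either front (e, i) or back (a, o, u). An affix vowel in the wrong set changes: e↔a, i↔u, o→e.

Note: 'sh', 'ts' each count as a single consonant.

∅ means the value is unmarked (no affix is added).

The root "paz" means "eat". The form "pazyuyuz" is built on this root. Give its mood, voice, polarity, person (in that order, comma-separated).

Segment: paz-yu-yi-z.
mood: -yu → optative.
voice: -yi → reflexive.
polarity: -z → negative.
person: ∅ → 3rd person.

optative, reflexive, negative, 3rd person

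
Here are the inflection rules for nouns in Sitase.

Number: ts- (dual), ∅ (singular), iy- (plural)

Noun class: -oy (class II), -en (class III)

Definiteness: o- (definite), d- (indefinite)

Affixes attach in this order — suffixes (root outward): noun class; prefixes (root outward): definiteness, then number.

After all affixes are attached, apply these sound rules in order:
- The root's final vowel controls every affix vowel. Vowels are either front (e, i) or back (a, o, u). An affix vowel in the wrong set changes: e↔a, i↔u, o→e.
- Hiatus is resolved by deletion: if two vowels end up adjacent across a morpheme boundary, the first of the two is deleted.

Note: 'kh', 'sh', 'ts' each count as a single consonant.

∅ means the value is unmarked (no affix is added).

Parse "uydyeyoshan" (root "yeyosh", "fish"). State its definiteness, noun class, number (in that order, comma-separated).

indefinite, class III, plural

Segment: iy-d-yeyosh-en.
definiteness: d- → indefinite.
noun class: -en → class III.
number: iy- → plural.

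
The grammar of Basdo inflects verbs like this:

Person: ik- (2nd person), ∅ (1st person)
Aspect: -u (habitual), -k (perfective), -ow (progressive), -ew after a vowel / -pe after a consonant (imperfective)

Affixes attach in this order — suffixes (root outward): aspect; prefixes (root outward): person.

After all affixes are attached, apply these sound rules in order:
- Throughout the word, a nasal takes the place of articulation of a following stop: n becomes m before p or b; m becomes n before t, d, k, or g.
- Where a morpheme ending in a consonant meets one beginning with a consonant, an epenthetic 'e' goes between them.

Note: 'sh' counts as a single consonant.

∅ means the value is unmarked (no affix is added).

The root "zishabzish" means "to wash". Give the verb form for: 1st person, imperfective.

zishabzishepe

person = 1st person: zero marking, form stays zishabzish.
Attach aspect imperfective -pe (after consonant 'sh') → zishabzishpe.
Nasal assimilation: no change.
Apply epenthesis: zishabzishpe → zishabzishepe.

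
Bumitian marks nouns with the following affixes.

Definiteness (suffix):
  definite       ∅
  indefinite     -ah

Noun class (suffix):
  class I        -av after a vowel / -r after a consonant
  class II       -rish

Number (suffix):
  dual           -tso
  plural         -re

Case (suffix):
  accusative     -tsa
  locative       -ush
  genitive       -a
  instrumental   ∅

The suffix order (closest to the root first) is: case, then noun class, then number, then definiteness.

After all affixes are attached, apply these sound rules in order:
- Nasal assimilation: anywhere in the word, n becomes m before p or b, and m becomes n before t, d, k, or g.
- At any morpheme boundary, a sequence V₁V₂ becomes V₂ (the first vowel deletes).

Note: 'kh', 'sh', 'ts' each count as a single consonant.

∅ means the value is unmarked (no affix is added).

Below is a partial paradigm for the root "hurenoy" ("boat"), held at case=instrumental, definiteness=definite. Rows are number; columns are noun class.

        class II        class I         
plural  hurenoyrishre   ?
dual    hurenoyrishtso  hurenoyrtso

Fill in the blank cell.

hurenoyrre

case = instrumental: zero marking, form stays hurenoy.
Attach noun class class I -r (after consonant 'y') → hurenoyr.
Attach number plural -re → hurenoyrre.
definiteness = definite: zero marking, form stays hurenoyrre.
Nasal assimilation: no change.
Vowel deletion: no change.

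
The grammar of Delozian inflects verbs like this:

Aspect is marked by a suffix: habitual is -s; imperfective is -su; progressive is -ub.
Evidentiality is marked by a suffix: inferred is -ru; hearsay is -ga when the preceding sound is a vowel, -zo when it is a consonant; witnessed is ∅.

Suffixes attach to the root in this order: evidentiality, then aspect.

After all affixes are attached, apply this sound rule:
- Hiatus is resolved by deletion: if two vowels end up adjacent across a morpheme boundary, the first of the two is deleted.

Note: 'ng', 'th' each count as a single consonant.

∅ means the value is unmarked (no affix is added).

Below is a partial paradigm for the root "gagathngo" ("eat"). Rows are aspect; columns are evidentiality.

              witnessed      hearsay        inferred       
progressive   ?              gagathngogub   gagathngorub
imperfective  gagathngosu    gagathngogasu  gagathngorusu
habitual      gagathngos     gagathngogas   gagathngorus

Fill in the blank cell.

gagathngub

evidentiality = witnessed: zero marking, form stays gagathngo.
Attach aspect progressive -ub → gagathngoub.
Apply vowel deletion: gagathngoub → gagathngub.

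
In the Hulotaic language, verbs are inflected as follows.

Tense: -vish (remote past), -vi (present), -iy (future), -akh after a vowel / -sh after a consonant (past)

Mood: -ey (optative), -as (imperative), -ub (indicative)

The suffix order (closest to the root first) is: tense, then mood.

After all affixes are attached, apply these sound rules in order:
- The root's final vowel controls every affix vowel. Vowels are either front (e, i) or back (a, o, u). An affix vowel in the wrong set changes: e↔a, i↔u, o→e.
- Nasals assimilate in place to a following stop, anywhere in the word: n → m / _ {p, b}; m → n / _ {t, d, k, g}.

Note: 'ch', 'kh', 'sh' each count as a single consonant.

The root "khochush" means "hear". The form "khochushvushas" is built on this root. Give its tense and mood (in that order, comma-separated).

remote past, imperative

Segment: khochush-vish-as.
tense: -vish → remote past.
mood: -as → imperative.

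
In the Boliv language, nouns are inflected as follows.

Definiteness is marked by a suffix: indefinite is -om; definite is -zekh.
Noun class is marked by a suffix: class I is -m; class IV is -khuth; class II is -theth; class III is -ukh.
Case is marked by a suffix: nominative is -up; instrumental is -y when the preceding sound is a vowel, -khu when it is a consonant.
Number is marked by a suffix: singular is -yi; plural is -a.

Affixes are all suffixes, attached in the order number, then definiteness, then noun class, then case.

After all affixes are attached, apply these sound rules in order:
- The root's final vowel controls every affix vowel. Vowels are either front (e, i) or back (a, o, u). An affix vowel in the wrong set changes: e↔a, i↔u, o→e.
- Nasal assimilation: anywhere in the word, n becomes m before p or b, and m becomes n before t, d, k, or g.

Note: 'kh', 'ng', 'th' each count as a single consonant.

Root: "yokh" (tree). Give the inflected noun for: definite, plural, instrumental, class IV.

Attach number plural -a → yokha.
Attach definiteness definite -zekh → yokhazekh.
Attach noun class class IV -khuth → yokhazekhkhuth.
Attach case instrumental -khu (after consonant 'th') → yokhazekhkhuthkhu.
Apply vowel harmony: yokhazekhkhuthkhu → yokhazakhkhuthkhu.
Nasal assimilation: no change.

yokhazakhkhuthkhu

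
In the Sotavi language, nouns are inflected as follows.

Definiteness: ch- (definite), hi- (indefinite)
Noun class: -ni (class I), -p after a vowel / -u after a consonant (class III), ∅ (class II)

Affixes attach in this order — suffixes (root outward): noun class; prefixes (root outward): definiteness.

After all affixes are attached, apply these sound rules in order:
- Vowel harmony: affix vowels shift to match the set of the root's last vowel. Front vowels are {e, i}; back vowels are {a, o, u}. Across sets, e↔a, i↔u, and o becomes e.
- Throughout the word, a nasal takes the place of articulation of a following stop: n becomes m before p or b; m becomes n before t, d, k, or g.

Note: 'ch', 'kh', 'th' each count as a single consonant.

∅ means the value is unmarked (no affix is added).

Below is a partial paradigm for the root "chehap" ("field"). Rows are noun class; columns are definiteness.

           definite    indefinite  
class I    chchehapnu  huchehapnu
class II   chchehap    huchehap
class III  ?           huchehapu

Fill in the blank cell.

Attach noun class class III -u (after consonant 'p') → chehapu.
Attach definiteness definite ch- → chchehapu.
Vowel harmony: no change.
Nasal assimilation: no change.

chchehapu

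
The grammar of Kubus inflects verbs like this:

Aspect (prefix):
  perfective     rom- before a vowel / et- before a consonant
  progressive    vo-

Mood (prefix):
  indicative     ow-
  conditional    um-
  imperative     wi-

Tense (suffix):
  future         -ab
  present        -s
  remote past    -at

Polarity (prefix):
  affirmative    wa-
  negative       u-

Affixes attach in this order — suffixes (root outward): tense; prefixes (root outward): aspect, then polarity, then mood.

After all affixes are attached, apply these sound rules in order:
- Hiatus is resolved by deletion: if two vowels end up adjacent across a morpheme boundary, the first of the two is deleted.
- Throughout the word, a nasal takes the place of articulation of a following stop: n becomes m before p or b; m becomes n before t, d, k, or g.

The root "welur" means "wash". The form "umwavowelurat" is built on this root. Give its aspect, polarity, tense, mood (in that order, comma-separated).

Segment: um-wa-vo-welur-at.
aspect: vo- → progressive.
polarity: wa- → affirmative.
tense: -at → remote past.
mood: um- → conditional.

progressive, affirmative, remote past, conditional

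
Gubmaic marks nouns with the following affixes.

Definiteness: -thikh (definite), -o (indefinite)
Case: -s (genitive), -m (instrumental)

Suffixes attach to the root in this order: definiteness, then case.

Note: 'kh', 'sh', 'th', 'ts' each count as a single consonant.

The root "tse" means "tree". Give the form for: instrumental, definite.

Attach definiteness definite -thikh → tsethikh.
Attach case instrumental -m → tsethikhm.

tsethikhm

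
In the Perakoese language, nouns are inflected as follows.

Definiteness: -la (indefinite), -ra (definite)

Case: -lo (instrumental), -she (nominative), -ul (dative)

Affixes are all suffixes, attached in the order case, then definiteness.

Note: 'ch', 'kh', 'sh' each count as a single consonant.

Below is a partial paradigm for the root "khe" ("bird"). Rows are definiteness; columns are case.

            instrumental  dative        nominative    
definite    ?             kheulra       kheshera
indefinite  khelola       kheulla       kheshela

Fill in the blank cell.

khelora

Attach case instrumental -lo → khelo.
Attach definiteness definite -ra → khelora.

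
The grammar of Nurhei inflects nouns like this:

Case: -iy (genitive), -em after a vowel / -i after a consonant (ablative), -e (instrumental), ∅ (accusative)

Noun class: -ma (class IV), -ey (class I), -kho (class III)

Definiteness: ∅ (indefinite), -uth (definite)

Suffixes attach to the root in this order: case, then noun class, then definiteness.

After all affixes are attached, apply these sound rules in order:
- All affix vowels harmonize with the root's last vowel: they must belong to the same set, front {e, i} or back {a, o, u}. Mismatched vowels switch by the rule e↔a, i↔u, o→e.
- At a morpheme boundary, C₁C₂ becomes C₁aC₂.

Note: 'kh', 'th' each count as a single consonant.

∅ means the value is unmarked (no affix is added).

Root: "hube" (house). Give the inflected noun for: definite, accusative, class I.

case = accusative: zero marking, form stays hube.
Attach noun class class I -ey → hubeey.
Attach definiteness definite -uth → hubeeyuth.
Apply vowel harmony: hubeeyuth → hubeeyith.
Epenthesis: no change.

hubeeyith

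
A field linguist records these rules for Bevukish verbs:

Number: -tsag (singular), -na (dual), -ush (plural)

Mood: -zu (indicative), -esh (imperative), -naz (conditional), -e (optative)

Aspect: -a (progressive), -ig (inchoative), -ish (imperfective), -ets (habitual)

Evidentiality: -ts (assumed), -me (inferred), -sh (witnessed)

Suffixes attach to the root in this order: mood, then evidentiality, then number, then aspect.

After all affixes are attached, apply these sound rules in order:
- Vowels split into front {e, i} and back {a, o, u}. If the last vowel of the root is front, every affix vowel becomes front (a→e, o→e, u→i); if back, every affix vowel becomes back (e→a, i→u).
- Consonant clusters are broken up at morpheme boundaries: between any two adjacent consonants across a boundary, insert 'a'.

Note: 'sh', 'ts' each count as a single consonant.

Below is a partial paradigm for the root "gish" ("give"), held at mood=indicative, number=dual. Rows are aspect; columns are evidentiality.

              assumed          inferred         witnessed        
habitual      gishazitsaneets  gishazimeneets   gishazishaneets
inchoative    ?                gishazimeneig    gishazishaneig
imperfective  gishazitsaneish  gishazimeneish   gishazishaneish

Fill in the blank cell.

Attach mood indicative -zu → gishzu.
Attach evidentiality assumed -ts → gishzuts.
Attach number dual -na → gishzutsna.
Attach aspect inchoative -ig → gishzutsnaig.
Apply vowel harmony: gishzutsnaig → gishzitsneig.
Apply epenthesis: gishzitsneig → gishazitsaneig.

gishazitsaneig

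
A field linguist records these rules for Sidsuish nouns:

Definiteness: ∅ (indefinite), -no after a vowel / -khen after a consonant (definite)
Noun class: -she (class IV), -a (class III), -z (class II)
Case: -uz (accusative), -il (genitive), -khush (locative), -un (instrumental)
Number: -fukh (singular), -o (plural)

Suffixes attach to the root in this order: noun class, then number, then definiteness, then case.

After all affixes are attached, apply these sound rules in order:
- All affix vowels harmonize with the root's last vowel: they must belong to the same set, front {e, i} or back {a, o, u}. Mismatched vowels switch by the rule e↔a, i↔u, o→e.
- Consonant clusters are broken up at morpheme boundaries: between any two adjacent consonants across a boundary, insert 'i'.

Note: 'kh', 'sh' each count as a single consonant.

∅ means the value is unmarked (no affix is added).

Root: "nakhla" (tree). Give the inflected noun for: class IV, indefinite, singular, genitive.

nakhlashafukhul

Attach noun class class IV -she → nakhlashe.
Attach number singular -fukh → nakhlashefukh.
definiteness = indefinite: zero marking, form stays nakhlashefukh.
Attach case genitive -il → nakhlashefukhil.
Apply vowel harmony: nakhlashefukhil → nakhlashafukhul.
Epenthesis: no change.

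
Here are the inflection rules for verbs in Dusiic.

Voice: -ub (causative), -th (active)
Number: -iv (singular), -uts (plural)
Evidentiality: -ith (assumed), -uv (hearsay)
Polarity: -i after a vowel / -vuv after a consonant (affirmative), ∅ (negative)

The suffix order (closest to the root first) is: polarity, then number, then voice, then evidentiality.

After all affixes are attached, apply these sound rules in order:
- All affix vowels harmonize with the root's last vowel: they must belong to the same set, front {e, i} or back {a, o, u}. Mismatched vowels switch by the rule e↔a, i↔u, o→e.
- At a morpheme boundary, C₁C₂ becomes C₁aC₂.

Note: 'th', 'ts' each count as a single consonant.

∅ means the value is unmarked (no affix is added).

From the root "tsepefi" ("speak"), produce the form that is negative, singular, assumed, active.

tsepefiivathith

polarity = negative: zero marking, form stays tsepefi.
Attach number singular -iv → tsepefiiv.
Attach voice active -th → tsepefiivth.
Attach evidentiality assumed -ith → tsepefiivthith.
Vowel harmony: no change.
Apply epenthesis: tsepefiivthith → tsepefiivathith.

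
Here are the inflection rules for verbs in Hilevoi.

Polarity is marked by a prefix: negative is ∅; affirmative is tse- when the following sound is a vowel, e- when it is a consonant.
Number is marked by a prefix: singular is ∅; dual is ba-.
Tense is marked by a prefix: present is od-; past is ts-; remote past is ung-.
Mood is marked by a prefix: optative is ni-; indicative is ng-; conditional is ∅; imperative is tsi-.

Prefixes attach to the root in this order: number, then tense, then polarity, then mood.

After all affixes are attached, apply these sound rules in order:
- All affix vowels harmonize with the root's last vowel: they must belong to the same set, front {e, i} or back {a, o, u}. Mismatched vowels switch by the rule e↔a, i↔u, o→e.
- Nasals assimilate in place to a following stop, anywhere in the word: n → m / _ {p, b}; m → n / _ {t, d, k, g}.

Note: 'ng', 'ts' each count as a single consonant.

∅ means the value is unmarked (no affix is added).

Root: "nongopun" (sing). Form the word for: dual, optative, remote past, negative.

nuungbanongopun

Attach number dual ba- → banongopun.
Attach tense remote past ung- → ungbanongopun.
polarity = negative: zero marking, form stays ungbanongopun.
Attach mood optative ni- → niungbanongopun.
Apply vowel harmony: niungbanongopun → nuungbanongopun.
Nasal assimilation: no change.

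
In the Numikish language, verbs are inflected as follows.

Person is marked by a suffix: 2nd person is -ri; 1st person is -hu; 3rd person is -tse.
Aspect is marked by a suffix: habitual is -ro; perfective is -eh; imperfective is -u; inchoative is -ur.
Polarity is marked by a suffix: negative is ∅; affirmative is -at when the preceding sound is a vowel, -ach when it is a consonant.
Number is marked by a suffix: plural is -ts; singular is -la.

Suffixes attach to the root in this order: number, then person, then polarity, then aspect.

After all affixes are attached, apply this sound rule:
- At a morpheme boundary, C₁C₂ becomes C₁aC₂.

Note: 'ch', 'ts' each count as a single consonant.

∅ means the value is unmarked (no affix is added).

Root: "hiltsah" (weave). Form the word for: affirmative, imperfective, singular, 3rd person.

hiltsahalatseatu

Attach number singular -la → hiltsahla.
Attach person 3rd person -tse → hiltsahlatse.
Attach polarity affirmative -at (after vowel 'e') → hiltsahlatseat.
Attach aspect imperfective -u → hiltsahlatseatu.
Apply epenthesis: hiltsahlatseatu → hiltsahalatseatu.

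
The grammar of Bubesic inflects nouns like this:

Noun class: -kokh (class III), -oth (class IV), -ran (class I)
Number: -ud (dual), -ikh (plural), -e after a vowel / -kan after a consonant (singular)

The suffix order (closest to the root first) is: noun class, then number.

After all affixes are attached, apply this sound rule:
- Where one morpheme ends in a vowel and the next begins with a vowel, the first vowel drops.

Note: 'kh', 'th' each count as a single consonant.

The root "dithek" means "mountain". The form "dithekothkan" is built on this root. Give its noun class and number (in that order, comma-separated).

Segment: dithek-oth-kan.
noun class: -oth → class IV.
number: -e/kan → singular.

class IV, singular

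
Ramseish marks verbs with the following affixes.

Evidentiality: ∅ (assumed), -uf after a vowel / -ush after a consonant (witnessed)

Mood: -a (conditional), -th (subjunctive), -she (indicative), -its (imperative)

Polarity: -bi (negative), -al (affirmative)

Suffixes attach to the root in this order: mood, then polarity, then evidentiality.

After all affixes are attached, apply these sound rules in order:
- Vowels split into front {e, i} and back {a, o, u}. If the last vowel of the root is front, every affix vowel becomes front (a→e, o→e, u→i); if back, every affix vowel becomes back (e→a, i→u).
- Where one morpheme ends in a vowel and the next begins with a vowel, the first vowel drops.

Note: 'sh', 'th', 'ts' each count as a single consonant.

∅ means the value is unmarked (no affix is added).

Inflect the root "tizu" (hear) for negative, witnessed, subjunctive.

Attach mood subjunctive -th → tizuth.
Attach polarity negative -bi → tizuthbi.
Attach evidentiality witnessed -uf (after vowel 'i') → tizuthbiuf.
Apply vowel harmony: tizuthbiuf → tizuthbuuf.
Apply vowel deletion: tizuthbuuf → tizuthbuf.

tizuthbuf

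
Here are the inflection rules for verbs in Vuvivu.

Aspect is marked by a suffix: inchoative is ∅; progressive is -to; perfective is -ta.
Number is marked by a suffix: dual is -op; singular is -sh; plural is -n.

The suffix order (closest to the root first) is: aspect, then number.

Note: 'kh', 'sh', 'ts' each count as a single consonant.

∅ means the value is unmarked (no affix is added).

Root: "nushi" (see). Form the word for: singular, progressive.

Attach aspect progressive -to → nushito.
Attach number singular -sh → nushitosh.

nushitosh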